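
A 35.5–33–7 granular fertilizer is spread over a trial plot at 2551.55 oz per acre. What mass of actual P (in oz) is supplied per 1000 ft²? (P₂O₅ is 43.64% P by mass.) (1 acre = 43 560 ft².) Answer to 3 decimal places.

8.436 oz P per thousand sq ft

P₂O₅ per acre = 2551.55 × 33% = 842.012 oz.
Elemental P = 842.012 × 0.4364 = 367.454 oz per acre.
Convert to per 1000 ft²: 367.454 × 0.0229568 = 8.43558 oz.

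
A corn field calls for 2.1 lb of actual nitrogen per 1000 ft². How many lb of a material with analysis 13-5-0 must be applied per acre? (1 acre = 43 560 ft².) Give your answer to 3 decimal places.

703.662 lb of product per acre

Product per 1000 ft² = 2.1 / 13% = 16.1538 lb.
Convert to per acre: 16.1538 × 43.56 = 703.6615 lb.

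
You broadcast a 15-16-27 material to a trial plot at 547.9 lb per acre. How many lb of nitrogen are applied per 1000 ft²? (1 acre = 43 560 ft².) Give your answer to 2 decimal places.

1.89 lb N per thousand sq ft

nitrogen per acre = 547.9 × 15% = 82.185 lb.
Convert to per 1000 ft²: 82.185 × 0.0229568 = 1.88671 lb.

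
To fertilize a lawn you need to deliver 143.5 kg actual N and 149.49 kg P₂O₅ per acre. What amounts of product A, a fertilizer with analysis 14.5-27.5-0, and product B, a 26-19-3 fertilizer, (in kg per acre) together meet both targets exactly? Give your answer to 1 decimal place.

Let a = kg of product A, b = kg of product B (per acre).
N: 0.145·a + 0.26·b = 143.5
P₂O₅: 0.275·a + 0.19·b = 149.49
From row1: a = (143.5 − 0.26·b) / 0.145.
Into row2: 0.275·(143.5 − 0.26·b)/0.145 + 0.19·b = 149.49 → b = 404.697, a = 263.991.

264.0 kg product A, 404.7 kg product B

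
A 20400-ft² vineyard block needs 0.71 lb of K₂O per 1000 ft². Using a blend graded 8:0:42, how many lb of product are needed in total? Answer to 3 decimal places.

34.486 lb

Product per 1000 ft² = 0.71 / 42% = 1.69048 lb.
Total product = 1.69048 × 20400 / 1000 = 34.4857 lb.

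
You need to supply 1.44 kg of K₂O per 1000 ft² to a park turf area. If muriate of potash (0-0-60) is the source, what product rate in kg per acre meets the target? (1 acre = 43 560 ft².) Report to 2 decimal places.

104.54 kg of product per acre

Product per 1000 ft² = 1.44 / 60% = 2.4 kg.
Convert to per acre: 2.4 × 43.56 = 104.544 kg.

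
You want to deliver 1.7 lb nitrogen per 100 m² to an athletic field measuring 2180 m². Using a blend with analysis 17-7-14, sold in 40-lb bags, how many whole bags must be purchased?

6 bags

Product per 100 m² = 1.7 / 17% = 10 lb.
Total product = 10 × 2180 / 100 = 218 lb.
Bags = ⌈218 / 40⌉ = 6.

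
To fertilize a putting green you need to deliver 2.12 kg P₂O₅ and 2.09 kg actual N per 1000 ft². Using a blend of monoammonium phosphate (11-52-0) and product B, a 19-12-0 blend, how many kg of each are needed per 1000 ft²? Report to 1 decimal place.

Per-1000 ft² balance (a = monoammonium phosphate, b = product B):
P₂O₅: 0.52·a + 0.12·b = 2.12
N: 0.11·a + 0.19·b = 2.09
Solving simultaneously: a = 1.7757, b = 9.97196.

1.8 kg monoammonium phosphate, 10.0 kg product B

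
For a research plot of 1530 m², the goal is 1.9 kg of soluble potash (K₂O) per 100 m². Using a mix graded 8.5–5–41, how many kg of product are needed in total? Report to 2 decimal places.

Product per 100 m² = 1.9 / 41% = 4.63415 kg.
Total product = 4.63415 × 1530 / 100 = 70.9024 kg.

70.90 kg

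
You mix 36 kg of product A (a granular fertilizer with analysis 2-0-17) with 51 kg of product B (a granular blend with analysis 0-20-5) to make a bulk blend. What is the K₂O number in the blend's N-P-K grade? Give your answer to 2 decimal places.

9.97% K₂O

Total mass = 36 + 51 = 87 kg.
K₂O mass = 17%×36 + 5%×51 = 8.67 kg.
% K₂O = 8.67 / 87 = 9.96552%.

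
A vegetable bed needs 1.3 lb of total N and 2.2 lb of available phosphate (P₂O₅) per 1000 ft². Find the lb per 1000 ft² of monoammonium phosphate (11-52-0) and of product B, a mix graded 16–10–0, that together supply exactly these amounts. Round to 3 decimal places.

Let a = lb of monoammonium phosphate, b = lb of product B (per 1000 ft²).
N: 0.11·a + 0.16·b = 1.3
P₂O₅: 0.52·a + 0.1·b = 2.2
Solving simultaneously: a = 3.07479, b = 6.01108.

3.075 lb monoammonium phosphate, 6.011 lb product B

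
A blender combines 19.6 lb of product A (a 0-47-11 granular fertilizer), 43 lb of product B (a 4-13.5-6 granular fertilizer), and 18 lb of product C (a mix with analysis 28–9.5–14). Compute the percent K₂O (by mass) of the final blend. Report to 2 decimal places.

Total mass = 19.6 + 43 + 18 = 80.6 lb.
K₂O mass = 11%×19.6 + 6%×43 + 14%×18 = 7.256 lb.
% K₂O = 7.256 / 80.6 = 9.00248%.

9.00% K₂O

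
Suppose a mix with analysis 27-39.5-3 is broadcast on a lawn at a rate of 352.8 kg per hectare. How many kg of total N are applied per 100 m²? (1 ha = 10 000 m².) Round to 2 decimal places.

nitrogen per hectare = 352.8 × 27% = 95.256 kg.
Convert to per 100 m²: 95.256 × 0.01 = 0.95256 kg.

0.95 kg N per hundred sq m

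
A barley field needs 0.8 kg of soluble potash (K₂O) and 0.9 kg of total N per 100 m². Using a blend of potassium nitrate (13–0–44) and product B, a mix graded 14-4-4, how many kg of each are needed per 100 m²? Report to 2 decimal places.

With a, b = kg per 100 m² of potassium nitrate and product B:
K₂O: 0.44·a + 0.04·b = 0.8
N: 0.13·a + 0.14·b = 0.9
Solving simultaneously: a = 1.34752, b = 5.1773.

1.35 kg potassium nitrate, 5.18 kg product B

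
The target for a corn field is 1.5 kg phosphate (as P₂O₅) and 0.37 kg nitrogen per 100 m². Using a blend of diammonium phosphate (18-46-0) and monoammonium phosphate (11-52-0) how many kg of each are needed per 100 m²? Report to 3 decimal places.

Per-100 m² balance (a = diammonium phosphate, b = monoammonium phosphate):
P₂O₅: 0.46·a + 0.52·b = 1.5
N: 0.18·a + 0.11·b = 0.37
Solving simultaneously: a = 0.637209, b = 2.32093.

0.637 kg diammonium phosphate, 2.321 kg monoammonium phosphate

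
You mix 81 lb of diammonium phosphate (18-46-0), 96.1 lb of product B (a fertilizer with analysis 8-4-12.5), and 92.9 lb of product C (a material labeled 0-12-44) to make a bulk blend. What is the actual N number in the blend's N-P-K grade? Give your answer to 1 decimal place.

8.2% N

Total mass = 81 + 96.1 + 92.9 = 270 lb.
N mass = 18%×81 + 8%×96.1 + 0%×92.9 = 22.268 lb.
% N = 22.268 / 270 = 8.24741%.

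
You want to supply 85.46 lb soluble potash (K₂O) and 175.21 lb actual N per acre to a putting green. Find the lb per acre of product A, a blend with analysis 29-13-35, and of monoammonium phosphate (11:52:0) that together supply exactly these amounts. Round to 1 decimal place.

244.2 lb product A, 949.1 lb monoammonium phosphate

With a, b = lb per acre of product A and monoammonium phosphate:
K₂O: 0.35·a + 0·b = 85.46
N: 0.29·a + 0.11·b = 175.21
Eliminate a: (row1) − 0.35/0.29·(row2) → -0.132759·b = -126, so b = 949.094.
Back-substitute: a = (85.46 − 0·949.094) / 0.35 = 244.171.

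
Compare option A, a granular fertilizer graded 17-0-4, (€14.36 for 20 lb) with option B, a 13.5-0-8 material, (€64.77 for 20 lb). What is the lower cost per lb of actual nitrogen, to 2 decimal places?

€4.22 per lb N (option A)

option A: N per bag = 20 × 17% = 3.4 lb; cost = 14.36 / 3.4 = €4.2235/lb N.
option B: N per bag = 20 × 13.5% = 2.7 lb; cost = 64.77 / 2.7 = €23.9889/lb N.
option A is cheaper.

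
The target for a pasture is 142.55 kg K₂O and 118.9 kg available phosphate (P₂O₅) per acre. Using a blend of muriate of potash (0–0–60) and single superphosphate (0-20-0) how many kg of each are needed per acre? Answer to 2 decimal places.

Per-acre balance (a = muriate of potash, b = single superphosphate):
K₂O: 0.6·a + 0·b = 142.55
P₂O₅: 0·a + 0.2·b = 118.9
Solving simultaneously: a = 237.583, b = 594.5.

237.58 kg muriate of potash, 594.50 kg single superphosphate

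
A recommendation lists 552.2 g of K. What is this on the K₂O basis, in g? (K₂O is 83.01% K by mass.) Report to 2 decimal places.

665.22 g K₂O

K₂O = 552.2 / 0.8301 = 665.221 g.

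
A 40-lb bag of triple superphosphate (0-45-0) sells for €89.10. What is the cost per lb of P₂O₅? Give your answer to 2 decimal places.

€4.95 per lb P₂O₅

P₂O₅ in bag = 40 × 45% = 18 lb.
Cost per lb P₂O₅ = €89.10 / 18 = €4.9500.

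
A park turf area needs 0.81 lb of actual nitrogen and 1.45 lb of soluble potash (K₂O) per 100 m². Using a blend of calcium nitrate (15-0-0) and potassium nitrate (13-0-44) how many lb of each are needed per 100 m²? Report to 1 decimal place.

With a, b = lb per 100 m² of calcium nitrate and potassium nitrate:
N: 0.15·a + 0.13·b = 0.81
K₂O: 0·a + 0.44·b = 1.45
Solving simultaneously: a = 2.54394, b = 3.29545.

2.5 lb calcium nitrate, 3.3 lb potassium nitrate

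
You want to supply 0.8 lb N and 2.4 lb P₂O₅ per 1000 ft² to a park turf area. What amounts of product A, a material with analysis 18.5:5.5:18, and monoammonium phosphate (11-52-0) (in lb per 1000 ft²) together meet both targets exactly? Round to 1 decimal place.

1.7 lb product A, 4.4 lb monoammonium phosphate

Let a = lb of product A, b = lb of monoammonium phosphate (per 1000 ft²).
N: 0.185·a + 0.11·b = 0.8
P₂O₅: 0.055·a + 0.52·b = 2.4
From row1: a = (0.8 − 0.11·b) / 0.185.
Into row2: 0.055·(0.8 − 0.11·b)/0.185 + 0.52·b = 2.4 → b = 4.43705, a = 1.68608.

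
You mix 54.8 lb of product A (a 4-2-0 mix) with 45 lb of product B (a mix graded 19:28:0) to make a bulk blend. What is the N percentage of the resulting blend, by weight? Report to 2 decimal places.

10.76% N

Total mass = 54.8 + 45 = 99.8 lb.
N mass = 4%×54.8 + 19%×45 = 10.742 lb.
% N = 10.742 / 99.8 = 10.7635%.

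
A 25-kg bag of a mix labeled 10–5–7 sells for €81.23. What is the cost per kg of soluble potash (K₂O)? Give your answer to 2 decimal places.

K₂O in bag = 25 × 7% = 1.75 kg.
Cost per kg K₂O = €81.23 / 1.75 = €46.4171.

€46.42 per kg K₂O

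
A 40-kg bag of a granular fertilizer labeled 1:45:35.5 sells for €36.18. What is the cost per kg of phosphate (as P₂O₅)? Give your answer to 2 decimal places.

P₂O₅ in bag = 40 × 45% = 18 kg.
Cost per kg P₂O₅ = €36.18 / 18 = €2.0100.

€2.01 per kg P₂O₅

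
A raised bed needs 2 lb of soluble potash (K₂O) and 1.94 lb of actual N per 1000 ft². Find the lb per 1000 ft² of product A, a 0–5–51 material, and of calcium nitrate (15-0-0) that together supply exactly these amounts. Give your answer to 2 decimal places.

3.92 lb product A, 12.93 lb calcium nitrate

With a, b = lb per 1000 ft² of product A and calcium nitrate:
K₂O: 0.51·a + 0·b = 2
N: 0·a + 0.15·b = 1.94
Solving simultaneously: a = 3.92157, b = 12.9333.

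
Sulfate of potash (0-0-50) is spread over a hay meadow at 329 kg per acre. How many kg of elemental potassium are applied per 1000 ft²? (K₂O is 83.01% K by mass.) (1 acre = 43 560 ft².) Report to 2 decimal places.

K₂O per acre = 329 × 50% = 164.5 kg.
Elemental K = 164.5 × 0.8301 = 136.551 kg per acre.
Convert to per 1000 ft²: 136.551 × 0.0229568 = 3.13479 kg.

3.13 kg K per thousand sq ft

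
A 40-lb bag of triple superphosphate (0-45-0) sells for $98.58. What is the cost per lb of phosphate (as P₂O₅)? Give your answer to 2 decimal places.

$5.48 per lb P₂O₅

P₂O₅ in bag = 40 × 45% = 18 lb.
Cost per lb P₂O₅ = $98.58 / 18 = $5.4767.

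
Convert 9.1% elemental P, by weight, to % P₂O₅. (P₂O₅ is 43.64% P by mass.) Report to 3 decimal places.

%P₂O₅ = 9.1 / 0.4364 = 20.8524%.

20.852% P₂O₅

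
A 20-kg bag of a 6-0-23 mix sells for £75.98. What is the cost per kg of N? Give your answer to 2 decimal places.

N in bag = 20 × 6% = 1.2 kg.
Cost per kg N = £75.98 / 1.2 = £63.3167.

£63.32 per kg N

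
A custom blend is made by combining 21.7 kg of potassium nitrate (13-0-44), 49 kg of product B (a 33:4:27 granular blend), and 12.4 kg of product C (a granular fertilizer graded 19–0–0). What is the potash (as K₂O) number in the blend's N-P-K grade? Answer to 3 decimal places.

27.410% K₂O

Total mass = 21.7 + 49 + 12.4 = 83.1 kg.
K₂O mass = 44%×21.7 + 27%×49 + 0%×12.4 = 22.778 kg.
% K₂O = 22.778 / 83.1 = 27.4103%.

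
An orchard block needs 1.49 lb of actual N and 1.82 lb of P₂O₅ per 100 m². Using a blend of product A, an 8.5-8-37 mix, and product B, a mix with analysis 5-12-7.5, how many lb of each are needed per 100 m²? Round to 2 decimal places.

14.16 lb product A, 5.73 lb product B

With a, b = lb per 100 m² of product A and product B:
N: 0.085·a + 0.05·b = 1.49
P₂O₅: 0.08·a + 0.12·b = 1.82
From row1: a = (1.49 − 0.05·b) / 0.085.
Into row2: 0.08·(1.49 − 0.05·b)/0.085 + 0.12·b = 1.82 → b = 5.72581, a = 14.1613.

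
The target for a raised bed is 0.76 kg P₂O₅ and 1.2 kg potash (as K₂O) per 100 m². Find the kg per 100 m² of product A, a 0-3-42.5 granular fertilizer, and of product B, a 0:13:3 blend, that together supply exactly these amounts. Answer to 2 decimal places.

2.45 kg product A, 5.28 kg product B

With a, b = kg per 100 m² of product A and product B:
P₂O₅: 0.03·a + 0.13·b = 0.76
K₂O: 0.425·a + 0.03·b = 1.2
Eliminate b: (row1) − 0.13/0.03·(row2) → -1.81167·a = -4.44, so a = 2.45078.
Then b = (1.2 − 0.425·2.45078) / 0.03 = 5.28059.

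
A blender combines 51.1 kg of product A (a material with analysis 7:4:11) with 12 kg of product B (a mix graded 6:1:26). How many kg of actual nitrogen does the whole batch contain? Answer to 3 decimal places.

N mass = 7%×51.1 + 6%×12 = 4.297 kg.

4.297 kg N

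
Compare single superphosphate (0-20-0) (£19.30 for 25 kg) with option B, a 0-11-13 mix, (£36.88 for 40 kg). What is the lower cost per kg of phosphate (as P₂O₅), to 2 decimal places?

single superphosphate: P₂O₅ per bag = 25 × 20% = 5 kg; cost = 19.30 / 5 = £3.8600/kg P₂O₅.
option B: P₂O₅ per bag = 40 × 11% = 4.4 kg; cost = 36.88 / 4.4 = £8.3818/kg P₂O₅.
single superphosphate is cheaper.

£3.86 per kg P₂O₅ (single superphosphate)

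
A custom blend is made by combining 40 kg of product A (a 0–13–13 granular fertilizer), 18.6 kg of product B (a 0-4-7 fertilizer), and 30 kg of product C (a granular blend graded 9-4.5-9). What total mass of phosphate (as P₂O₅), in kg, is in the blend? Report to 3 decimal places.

P₂O₅ mass = 13%×40 + 4%×18.6 + 4.5%×30 = 7.294 kg.

7.294 kg P₂O₅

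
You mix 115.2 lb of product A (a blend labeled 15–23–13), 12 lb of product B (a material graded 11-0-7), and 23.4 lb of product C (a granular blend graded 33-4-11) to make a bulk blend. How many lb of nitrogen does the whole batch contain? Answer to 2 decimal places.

26.32 lb N

N mass = 15%×115.2 + 11%×12 + 33%×23.4 = 26.322 lb.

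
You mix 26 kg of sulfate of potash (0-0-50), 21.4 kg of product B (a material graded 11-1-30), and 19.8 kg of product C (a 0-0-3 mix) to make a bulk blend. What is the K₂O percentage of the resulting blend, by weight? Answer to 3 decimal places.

Total mass = 26 + 21.4 + 19.8 = 67.2 kg.
K₂O mass = 50%×26 + 30%×21.4 + 3%×19.8 = 20.014 kg.
% K₂O = 20.014 / 67.2 = 29.7827%.

29.783% K₂O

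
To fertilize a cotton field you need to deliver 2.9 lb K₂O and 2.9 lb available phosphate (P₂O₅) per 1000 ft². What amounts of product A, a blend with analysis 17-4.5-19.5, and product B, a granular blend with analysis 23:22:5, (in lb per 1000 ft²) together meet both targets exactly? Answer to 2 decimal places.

With a, b = lb per 1000 ft² of product A and product B:
K₂O: 0.195·a + 0.05·b = 2.9
P₂O₅: 0.045·a + 0.22·b = 2.9
Solving simultaneously: a = 12.1279, b = 10.7011.

12.13 lb product A, 10.70 lb product B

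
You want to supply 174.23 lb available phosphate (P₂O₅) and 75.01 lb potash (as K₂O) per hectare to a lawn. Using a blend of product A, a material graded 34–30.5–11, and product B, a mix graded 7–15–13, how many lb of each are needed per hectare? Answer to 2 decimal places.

With a, b = lb per hectare of product A and product B:
P₂O₅: 0.305·a + 0.15·b = 174.23
K₂O: 0.11·a + 0.13·b = 75.01
From row1: a = (174.23 − 0.15·b) / 0.305.
Into row2: 0.11·(174.23 − 0.15·b)/0.305 + 0.13·b = 75.01 → b = 160.378, a = 492.371.

492.37 lb product A, 160.38 lb product B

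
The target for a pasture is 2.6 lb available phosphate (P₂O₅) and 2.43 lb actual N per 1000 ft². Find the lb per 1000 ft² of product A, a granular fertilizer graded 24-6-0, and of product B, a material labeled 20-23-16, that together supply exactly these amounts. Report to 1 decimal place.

0.9 lb product A, 11.1 lb product B

Let a = lb of product A, b = lb of product B (per 1000 ft²).
P₂O₅: 0.06·a + 0.23·b = 2.6
N: 0.24·a + 0.2·b = 2.43
Solving simultaneously: a = 0.900463, b = 11.0694.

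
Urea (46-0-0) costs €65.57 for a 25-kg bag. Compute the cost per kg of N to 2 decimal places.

N in bag = 25 × 46% = 11.5 kg.
Cost per kg N = €65.57 / 11.5 = €5.7017.

€5.70 per kg N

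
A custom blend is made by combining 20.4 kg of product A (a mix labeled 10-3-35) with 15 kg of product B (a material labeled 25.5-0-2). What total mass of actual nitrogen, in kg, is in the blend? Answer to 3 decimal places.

5.865 kg N

N mass = 10%×20.4 + 25.5%×15 = 5.865 kg.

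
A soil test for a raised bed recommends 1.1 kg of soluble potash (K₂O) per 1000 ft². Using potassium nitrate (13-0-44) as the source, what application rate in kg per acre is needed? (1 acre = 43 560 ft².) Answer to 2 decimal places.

108.90 kg of product per acre

Product per 1000 ft² = 1.1 / 44% = 2.5 kg.
Convert to per acre: 2.5 × 43.56 = 108.9 kg.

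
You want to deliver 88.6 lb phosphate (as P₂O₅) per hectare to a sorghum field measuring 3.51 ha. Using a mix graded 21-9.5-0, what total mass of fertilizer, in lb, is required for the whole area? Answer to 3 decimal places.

3273.537 lb

Product per hectare = 88.6 / 9.5% = 932.632 lb.
Total product = 932.632 × 3.51 = 3273.5368 lb.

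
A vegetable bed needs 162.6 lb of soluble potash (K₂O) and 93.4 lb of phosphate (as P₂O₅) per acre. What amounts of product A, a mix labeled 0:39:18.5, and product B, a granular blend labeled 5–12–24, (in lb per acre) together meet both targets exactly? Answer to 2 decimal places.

40.67 lb product A, 646.15 lb product B

Per-acre balance (a = product A, b = product B):
K₂O: 0.185·a + 0.24·b = 162.6
P₂O₅: 0.39·a + 0.12·b = 93.4
Solving simultaneously: a = 40.6723, b = 646.148.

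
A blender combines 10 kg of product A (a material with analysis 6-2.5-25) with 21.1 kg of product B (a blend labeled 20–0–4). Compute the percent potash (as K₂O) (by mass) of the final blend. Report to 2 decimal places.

Total mass = 10 + 21.1 = 31.1 kg.
K₂O mass = 25%×10 + 4%×21.1 = 3.344 kg.
% K₂O = 3.344 / 31.1 = 10.7524%.

10.75% K₂O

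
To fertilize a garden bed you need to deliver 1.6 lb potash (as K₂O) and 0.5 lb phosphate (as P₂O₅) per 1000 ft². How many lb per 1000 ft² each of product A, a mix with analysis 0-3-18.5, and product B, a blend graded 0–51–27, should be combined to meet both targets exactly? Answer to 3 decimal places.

Per-1000 ft² balance (a = product A, b = product B):
K₂O: 0.185·a + 0.27·b = 1.6
P₂O₅: 0.03·a + 0.51·b = 0.5
Solving simultaneously: a = 7.89565, b = 0.515942.

7.896 lb product A, 0.516 lb product B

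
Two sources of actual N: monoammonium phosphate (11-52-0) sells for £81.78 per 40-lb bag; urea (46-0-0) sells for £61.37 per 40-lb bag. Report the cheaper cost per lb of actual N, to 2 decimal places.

£3.34 per lb N (urea)

monoammonium phosphate: N per bag = 40 × 11% = 4.4 lb; cost = 81.78 / 4.4 = £18.5864/lb N.
urea: N per bag = 40 × 46% = 18.4 lb; cost = 61.37 / 18.4 = £3.3353/lb N.
urea is cheaper.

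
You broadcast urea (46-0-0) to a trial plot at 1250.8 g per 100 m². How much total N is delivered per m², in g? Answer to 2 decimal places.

nitrogen per 100 m² = 1250.8 × 46% = 575.368 g.
Convert to per m²: 575.368 × 0.01 = 5.75368 g.

5.75 g N per sq m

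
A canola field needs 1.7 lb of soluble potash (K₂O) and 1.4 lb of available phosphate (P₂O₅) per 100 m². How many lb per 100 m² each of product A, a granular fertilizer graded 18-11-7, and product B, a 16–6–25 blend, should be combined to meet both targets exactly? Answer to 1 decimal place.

10.6 lb product A, 3.8 lb product B

With a, b = lb per 100 m² of product A and product B:
K₂O: 0.07·a + 0.25·b = 1.7
P₂O₅: 0.11·a + 0.06·b = 1.4
Eliminate b: (row1) − 0.25/0.06·(row2) → -0.388333·a = -4.13333, so a = 10.6438.
Then b = (1.4 − 0.11·10.6438) / 0.06 = 3.81974.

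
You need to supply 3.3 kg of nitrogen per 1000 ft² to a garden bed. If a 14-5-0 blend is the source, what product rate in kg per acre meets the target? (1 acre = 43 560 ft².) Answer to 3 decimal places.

1026.771 kg of product per acre

Product per 1000 ft² = 3.3 / 14% = 23.5714 kg.
Convert to per acre: 23.5714 × 43.56 = 1026.7714 kg.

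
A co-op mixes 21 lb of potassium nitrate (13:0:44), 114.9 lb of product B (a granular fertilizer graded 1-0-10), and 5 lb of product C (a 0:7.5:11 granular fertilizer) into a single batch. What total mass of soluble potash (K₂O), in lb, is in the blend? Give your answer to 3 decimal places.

21.280 lb K₂O

K₂O mass = 44%×21 + 10%×114.9 + 11%×5 = 21.28 lb.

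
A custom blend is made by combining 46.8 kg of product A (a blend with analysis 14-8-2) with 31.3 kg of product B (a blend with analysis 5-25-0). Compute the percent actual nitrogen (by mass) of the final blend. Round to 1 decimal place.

10.4% N

Total mass = 46.8 + 31.3 = 78.1 kg.
N mass = 14%×46.8 + 5%×31.3 = 8.117 kg.
% N = 8.117 / 78.1 = 10.3931%.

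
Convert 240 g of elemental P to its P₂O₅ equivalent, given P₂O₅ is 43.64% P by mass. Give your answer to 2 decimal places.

P₂O₅ = 240 / 0.4364 = 549.954 g.

549.95 g P₂O₅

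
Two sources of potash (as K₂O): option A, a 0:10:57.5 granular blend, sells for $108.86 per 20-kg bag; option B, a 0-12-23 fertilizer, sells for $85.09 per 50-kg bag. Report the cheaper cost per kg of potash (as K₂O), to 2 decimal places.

option A: K₂O per bag = 20 × 57.5% = 11.5 kg; cost = 108.86 / 11.5 = $9.4661/kg K₂O.
option B: K₂O per bag = 50 × 23% = 11.5 kg; cost = 85.09 / 11.5 = $7.3991/kg K₂O.
option B is cheaper.

$7.40 per kg K₂O (option B)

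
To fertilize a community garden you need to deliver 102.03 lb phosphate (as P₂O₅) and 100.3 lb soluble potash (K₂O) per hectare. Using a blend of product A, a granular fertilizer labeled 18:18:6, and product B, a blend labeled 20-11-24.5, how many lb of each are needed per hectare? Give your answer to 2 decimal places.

372.38 lb product A, 318.19 lb product B

Let a = lb of product A, b = lb of product B (per hectare).
P₂O₅: 0.18·a + 0.11·b = 102.03
K₂O: 0.06·a + 0.245·b = 100.3
From row1: a = (102.03 − 0.11·b) / 0.18.
Into row2: 0.06·(102.03 − 0.11·b)/0.18 + 0.245·b = 100.3 → b = 318.192, a = 372.383.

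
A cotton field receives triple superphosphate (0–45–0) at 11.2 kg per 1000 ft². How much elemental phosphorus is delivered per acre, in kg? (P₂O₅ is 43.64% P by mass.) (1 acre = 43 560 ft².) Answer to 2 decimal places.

P₂O₅ per 1000 ft² = 11.2 × 45% = 5.04 kg.
Elemental P = 5.04 × 0.4364 = 2.19946 kg per 1000 ft².
Convert to per acre: 2.19946 × 43.56 = 95.8083 kg.

95.81 kg P per acre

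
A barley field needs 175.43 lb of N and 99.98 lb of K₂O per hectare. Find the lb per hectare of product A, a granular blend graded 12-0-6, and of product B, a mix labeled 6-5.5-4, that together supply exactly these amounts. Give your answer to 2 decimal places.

Let a = lb of product A, b = lb of product B (per hectare).
N: 0.12·a + 0.06·b = 175.43
K₂O: 0.06·a + 0.04·b = 99.98
Eliminate a: (row1) − 0.12/0.06·(row2) → -0.02·b = -24.53, so b = 1226.5.
Back-substitute: a = (175.43 − 0.06·1226.5) / 0.12 = 848.667.

848.67 lb product A, 1226.50 lb product B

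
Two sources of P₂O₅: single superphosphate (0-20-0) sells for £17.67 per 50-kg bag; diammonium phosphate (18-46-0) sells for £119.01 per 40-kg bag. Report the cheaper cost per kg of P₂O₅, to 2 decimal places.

single superphosphate: P₂O₅ per bag = 50 × 20% = 10 kg; cost = 17.67 / 10 = £1.7670/kg P₂O₅.
diammonium phosphate: P₂O₅ per bag = 40 × 46% = 18.4 kg; cost = 119.01 / 18.4 = £6.4679/kg P₂O₅.
single superphosphate is cheaper.

£1.77 per kg P₂O₅ (single superphosphate)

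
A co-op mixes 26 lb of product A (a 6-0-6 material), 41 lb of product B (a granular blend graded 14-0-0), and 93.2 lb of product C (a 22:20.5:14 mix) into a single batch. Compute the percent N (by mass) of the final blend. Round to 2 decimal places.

Total mass = 26 + 41 + 93.2 = 160.2 lb.
N mass = 6%×26 + 14%×41 + 22%×93.2 = 27.804 lb.
% N = 27.804 / 160.2 = 17.3558%.

17.36% N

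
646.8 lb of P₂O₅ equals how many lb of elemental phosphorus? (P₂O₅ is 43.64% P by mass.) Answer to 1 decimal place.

282.3 lb P

P = 646.8 × 0.4364 = 282.264 lb.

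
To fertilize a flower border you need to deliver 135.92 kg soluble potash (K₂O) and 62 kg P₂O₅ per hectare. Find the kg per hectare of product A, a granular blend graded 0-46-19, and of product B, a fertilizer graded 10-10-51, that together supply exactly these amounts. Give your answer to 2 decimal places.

With a, b = kg per hectare of product A and product B:
K₂O: 0.19·a + 0.51·b = 135.92
P₂O₅: 0.46·a + 0.1·b = 62
Solving simultaneously: a = 83.6178, b = 235.358.

83.62 kg product A, 235.36 kg product B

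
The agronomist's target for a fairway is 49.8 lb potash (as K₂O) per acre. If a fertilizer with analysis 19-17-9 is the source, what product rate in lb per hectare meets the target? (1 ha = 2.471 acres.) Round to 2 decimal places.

Product per acre = 49.8 / 9% = 553.333 lb.
Convert to per hectare: 553.333 × 2.471 = 1367.287 lb.

1367.29 lb of product per hectare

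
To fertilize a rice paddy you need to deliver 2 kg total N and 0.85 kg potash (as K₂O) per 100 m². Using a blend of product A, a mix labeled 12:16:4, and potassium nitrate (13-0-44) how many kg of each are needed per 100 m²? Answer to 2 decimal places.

16.17 kg product A, 0.46 kg potassium nitrate

Per-100 m² balance (a = product A, b = potassium nitrate):
N: 0.12·a + 0.13·b = 2
K₂O: 0.04·a + 0.44·b = 0.85
Eliminate b: (row1) − 0.13/0.44·(row2) → 0.108182·a = 1.74886, so a = 16.166.
Then b = (0.85 − 0.04·16.166) / 0.44 = 0.462185.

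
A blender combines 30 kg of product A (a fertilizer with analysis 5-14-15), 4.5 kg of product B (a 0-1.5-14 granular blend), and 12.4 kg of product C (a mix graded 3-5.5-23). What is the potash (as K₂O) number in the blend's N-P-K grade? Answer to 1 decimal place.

Total mass = 30 + 4.5 + 12.4 = 46.9 kg.
K₂O mass = 15%×30 + 14%×4.5 + 23%×12.4 = 7.982 kg.
% K₂O = 7.982 / 46.9 = 17.0192%.

17.0% K₂O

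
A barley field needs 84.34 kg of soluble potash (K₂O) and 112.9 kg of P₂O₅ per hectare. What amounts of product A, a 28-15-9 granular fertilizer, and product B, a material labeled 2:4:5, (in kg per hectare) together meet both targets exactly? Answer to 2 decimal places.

Let a = kg of product A, b = kg of product B (per hectare).
K₂O: 0.09·a + 0.05·b = 84.34
P₂O₅: 0.15·a + 0.04·b = 112.9
Solving simultaneously: a = 582.4103, b = 638.462.

582.41 kg product A, 638.46 kg product B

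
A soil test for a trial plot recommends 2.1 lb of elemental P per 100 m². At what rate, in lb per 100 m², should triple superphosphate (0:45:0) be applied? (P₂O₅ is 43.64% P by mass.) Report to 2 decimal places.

As P₂O₅: 2.1 / 0.4364 = 4.8121 lb per 100 m².
Product per 100 m² = 4.8121 / 45% = 10.6936 lb.

10.69 lb of product per hundred sq m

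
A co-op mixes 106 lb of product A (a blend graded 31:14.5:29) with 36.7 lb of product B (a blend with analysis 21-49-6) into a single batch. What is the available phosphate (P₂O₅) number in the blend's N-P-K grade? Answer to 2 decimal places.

23.37% P₂O₅

Total mass = 106 + 36.7 = 142.7 lb.
P₂O₅ mass = 14.5%×106 + 49%×36.7 = 33.353 lb.
% P₂O₅ = 33.353 / 142.7 = 23.3728%.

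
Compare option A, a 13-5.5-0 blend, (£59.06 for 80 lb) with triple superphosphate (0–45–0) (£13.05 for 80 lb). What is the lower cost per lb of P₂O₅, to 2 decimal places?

option A: P₂O₅ per bag = 80 × 5.5% = 4.4 lb; cost = 59.06 / 4.4 = £13.4227/lb P₂O₅.
triple superphosphate: P₂O₅ per bag = 80 × 45% = 36 lb; cost = 13.05 / 36 = £0.3625/lb P₂O₅.
triple superphosphate is cheaper.

£0.36 per lb P₂O₅ (triple superphosphate)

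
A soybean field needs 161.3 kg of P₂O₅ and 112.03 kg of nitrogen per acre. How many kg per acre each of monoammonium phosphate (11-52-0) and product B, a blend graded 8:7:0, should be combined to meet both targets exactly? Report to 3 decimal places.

149.319 kg monoammonium phosphate, 1195.062 kg product B

Per-acre balance (a = monoammonium phosphate, b = product B):
P₂O₅: 0.52·a + 0.07·b = 161.3
N: 0.11·a + 0.08·b = 112.03
Eliminate b: (row1) − 0.07/0.08·(row2) → 0.42375·a = 63.2737, so a = 149.3186.
Then b = (112.03 − 0.11·149.3186) / 0.08 = 1195.0619.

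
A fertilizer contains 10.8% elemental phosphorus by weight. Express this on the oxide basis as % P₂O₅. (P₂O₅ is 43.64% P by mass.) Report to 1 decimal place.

%P₂O₅ = 10.8 / 0.4364 = 24.7479%.

24.7% P₂O₅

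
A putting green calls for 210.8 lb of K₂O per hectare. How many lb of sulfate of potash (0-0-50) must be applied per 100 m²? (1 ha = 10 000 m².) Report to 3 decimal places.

4.216 lb of product per hundred sq m

Product per hectare = 210.8 / 50% = 421.6 lb.
Convert to per 100 m²: 421.6 × 0.01 = 4.216 lb.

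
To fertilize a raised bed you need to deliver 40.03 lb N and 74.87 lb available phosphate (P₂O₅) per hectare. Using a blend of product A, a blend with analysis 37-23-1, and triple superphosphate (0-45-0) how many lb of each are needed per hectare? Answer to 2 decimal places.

108.19 lb product A, 111.08 lb triple superphosphate

With a, b = lb per hectare of product A and triple superphosphate:
N: 0.37·a + 0·b = 40.03
P₂O₅: 0.23·a + 0.45·b = 74.87
Solving simultaneously: a = 108.189, b = 111.081.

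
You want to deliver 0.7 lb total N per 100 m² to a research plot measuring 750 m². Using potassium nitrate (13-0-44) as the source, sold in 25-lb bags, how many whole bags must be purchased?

2 bags

Product per 100 m² = 0.7 / 13% = 5.38462 lb.
Total product = 5.38462 × 750 / 100 = 40.3846 lb.
Bags = ⌈40.3846 / 25⌉ = 2.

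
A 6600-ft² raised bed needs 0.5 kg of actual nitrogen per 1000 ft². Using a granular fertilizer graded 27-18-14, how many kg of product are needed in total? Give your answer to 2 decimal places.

Product per 1000 ft² = 0.5 / 27% = 1.85185 kg.
Total product = 1.85185 × 6600 / 1000 = 12.2222 kg.

12.22 kg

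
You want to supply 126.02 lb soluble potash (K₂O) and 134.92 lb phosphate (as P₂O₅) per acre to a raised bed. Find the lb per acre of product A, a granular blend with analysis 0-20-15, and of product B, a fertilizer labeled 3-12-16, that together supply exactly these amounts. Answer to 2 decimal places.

461.77 lb product A, 354.71 lb product B

With a, b = lb per acre of product A and product B:
K₂O: 0.15·a + 0.16·b = 126.02
P₂O₅: 0.2·a + 0.12·b = 134.92
Eliminate b: (row1) − 0.16/0.12·(row2) → -0.116667·a = -53.8733, so a = 461.771.
Then b = (134.92 − 0.2·461.771) / 0.12 = 354.714.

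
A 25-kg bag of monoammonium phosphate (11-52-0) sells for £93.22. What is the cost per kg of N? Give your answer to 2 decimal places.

£33.90 per kg N

N in bag = 25 × 11% = 2.75 kg.
Cost per kg N = £93.22 / 2.75 = £33.8982.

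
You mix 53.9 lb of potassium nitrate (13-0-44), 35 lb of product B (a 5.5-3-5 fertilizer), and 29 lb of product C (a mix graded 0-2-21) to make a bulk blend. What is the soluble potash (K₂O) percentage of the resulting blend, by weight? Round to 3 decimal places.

26.765% K₂O

Total mass = 53.9 + 35 + 29 = 117.9 lb.
K₂O mass = 44%×53.9 + 5%×35 + 21%×29 = 31.556 lb.
% K₂O = 31.556 / 117.9 = 26.7651%.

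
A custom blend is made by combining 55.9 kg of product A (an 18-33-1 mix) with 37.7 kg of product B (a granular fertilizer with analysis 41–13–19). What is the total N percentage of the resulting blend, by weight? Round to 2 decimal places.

Total mass = 55.9 + 37.7 = 93.6 kg.
N mass = 18%×55.9 + 41%×37.7 = 25.519 kg.
% N = 25.519 / 93.6 = 27.2639%.

27.26% N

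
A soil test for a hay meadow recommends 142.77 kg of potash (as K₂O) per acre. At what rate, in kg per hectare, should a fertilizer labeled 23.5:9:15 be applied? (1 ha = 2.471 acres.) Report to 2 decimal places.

2351.90 kg of product per hectare

Product per acre = 142.77 / 15% = 951.8 kg.
Convert to per hectare: 951.8 × 2.471 = 2351.898 kg.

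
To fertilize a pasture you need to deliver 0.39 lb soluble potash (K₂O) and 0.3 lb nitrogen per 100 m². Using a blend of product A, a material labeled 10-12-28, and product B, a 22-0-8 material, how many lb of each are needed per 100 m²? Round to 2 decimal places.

Per-100 m² balance (a = product A, b = product B):
K₂O: 0.28·a + 0.08·b = 0.39
N: 0.1·a + 0.22·b = 0.3
Solving simultaneously: a = 1.15299, b = 0.839552.

1.15 lb product A, 0.84 lb product B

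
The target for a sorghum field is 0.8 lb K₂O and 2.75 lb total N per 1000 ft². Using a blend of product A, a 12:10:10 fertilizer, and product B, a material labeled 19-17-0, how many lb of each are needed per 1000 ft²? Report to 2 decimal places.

Let a = lb of product A, b = lb of product B (per 1000 ft²).
K₂O: 0.1·a + 0·b = 0.8
N: 0.12·a + 0.19·b = 2.75
Solving simultaneously: a = 8, b = 9.42105.

8.00 lb product A, 9.42 lb product B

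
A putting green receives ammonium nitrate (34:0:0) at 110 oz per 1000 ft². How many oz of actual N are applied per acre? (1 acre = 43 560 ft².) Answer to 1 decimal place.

nitrogen per 1000 ft² = 110 × 34% = 37.4 oz.
Convert to per acre: 37.4 × 43.56 = 1629.14 oz.

1629.1 oz N per acre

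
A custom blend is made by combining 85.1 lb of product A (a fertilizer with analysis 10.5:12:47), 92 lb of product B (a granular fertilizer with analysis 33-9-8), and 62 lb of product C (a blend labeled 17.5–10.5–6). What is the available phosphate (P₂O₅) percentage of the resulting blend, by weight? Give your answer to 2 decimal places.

Total mass = 85.1 + 92 + 62 = 239.1 lb.
P₂O₅ mass = 12%×85.1 + 9%×92 + 10.5%×62 = 25.002 lb.
% P₂O₅ = 25.002 / 239.1 = 10.4567%.

10.46% P₂O₅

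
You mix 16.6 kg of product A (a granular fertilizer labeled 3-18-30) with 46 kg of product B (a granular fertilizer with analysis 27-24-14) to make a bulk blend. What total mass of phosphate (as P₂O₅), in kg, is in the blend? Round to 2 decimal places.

14.03 kg P₂O₅

P₂O₅ mass = 18%×16.6 + 24%×46 = 14.028 kg.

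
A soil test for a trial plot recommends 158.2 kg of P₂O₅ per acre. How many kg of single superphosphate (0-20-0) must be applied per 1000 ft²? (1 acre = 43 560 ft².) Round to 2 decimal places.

Product per acre = 158.2 / 20% = 791 kg.
Convert to per 1000 ft²: 791 × 0.0229568 = 18.1589 kg.

18.16 kg of product per thousand sq ft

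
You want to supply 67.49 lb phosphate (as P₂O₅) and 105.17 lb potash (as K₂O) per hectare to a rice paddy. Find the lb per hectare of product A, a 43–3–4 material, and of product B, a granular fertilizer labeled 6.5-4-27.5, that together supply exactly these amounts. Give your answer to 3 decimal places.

Per-hectare balance (a = product A, b = product B):
P₂O₅: 0.03·a + 0.04·b = 67.49
K₂O: 0.04·a + 0.275·b = 105.17
Eliminate b: (row1) − 0.04/0.275·(row2) → 0.0241818·a = 52.1925, so a = 2158.3383.
Then b = (105.17 − 0.04·2158.3383) / 0.275 = 68.4962.

2158.338 lb product A, 68.496 lb product B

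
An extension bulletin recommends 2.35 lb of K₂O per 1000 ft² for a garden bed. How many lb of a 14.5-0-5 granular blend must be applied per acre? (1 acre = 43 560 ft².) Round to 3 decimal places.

2047.320 lb of product per acre

Product per 1000 ft² = 2.35 / 5% = 47 lb.
Convert to per acre: 47 × 43.56 = 2047.32 lb.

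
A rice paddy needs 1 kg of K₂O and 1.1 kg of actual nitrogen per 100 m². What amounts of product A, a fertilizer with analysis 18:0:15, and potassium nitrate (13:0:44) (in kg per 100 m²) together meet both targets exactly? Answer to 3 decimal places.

Per-100 m² balance (a = product A, b = potassium nitrate):
K₂O: 0.15·a + 0.44·b = 1
N: 0.18·a + 0.13·b = 1.1
Eliminate a: (row1) − 0.15/0.18·(row2) → 0.331667·b = 0.0833333, so b = 0.251256.
Back-substitute: a = (1 − 0.44·0.251256) / 0.15 = 5.92965.

5.930 kg product A, 0.251 kg potassium nitrate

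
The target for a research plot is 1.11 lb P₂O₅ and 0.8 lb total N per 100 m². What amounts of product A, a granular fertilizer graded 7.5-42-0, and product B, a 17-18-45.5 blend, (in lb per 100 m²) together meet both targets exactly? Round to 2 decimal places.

0.77 lb product A, 4.37 lb product B

With a, b = lb per 100 m² of product A and product B:
P₂O₅: 0.42·a + 0.18·b = 1.11
N: 0.075·a + 0.17·b = 0.8
Eliminate b: (row1) − 0.18/0.17·(row2) → 0.340588·a = 0.262941, so a = 0.772021.
Then b = (0.8 − 0.075·0.772021) / 0.17 = 4.36528.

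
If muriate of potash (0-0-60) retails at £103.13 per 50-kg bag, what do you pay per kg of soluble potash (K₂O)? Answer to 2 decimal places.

K₂O in bag = 50 × 60% = 30 kg.
Cost per kg K₂O = £103.13 / 30 = £3.4377.

£3.44 per kg K₂O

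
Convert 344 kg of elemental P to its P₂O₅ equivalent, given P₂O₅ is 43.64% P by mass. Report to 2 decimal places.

788.27 kg P₂O₅

P₂O₅ = 344 / 0.4364 = 788.268 kg.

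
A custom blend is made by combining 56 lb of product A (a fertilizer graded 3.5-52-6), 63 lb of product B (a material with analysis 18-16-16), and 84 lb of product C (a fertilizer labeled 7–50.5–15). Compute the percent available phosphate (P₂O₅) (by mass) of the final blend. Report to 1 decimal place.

40.2% P₂O₅

Total mass = 56 + 63 + 84 = 203 lb.
P₂O₅ mass = 52%×56 + 16%×63 + 50.5%×84 = 81.62 lb.
% P₂O₅ = 81.62 / 203 = 40.2069%.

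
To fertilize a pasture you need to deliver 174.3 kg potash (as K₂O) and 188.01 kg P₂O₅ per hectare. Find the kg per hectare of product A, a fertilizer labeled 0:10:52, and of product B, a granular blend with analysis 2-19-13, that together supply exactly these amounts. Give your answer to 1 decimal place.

101.1 kg product A, 936.3 kg product B

Let a = kg of product A, b = kg of product B (per hectare).
K₂O: 0.52·a + 0.13·b = 174.3
P₂O₅: 0.1·a + 0.19·b = 188.01
Solving simultaneously: a = 101.115, b = 936.308.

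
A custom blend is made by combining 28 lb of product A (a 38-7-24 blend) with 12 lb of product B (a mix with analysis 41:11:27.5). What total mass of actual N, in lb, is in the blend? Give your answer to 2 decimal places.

N mass = 38%×28 + 41%×12 = 15.56 lb.

15.56 lb N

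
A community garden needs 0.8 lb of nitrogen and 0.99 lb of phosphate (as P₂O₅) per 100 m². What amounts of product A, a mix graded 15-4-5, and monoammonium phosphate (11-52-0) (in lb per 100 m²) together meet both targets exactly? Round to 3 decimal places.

Per-100 m² balance (a = product A, b = monoammonium phosphate):
N: 0.15·a + 0.11·b = 0.8
P₂O₅: 0.04·a + 0.52·b = 0.99
Solving simultaneously: a = 4.17255, b = 1.58288.

4.173 lb product A, 1.583 lb monoammonium phosphate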